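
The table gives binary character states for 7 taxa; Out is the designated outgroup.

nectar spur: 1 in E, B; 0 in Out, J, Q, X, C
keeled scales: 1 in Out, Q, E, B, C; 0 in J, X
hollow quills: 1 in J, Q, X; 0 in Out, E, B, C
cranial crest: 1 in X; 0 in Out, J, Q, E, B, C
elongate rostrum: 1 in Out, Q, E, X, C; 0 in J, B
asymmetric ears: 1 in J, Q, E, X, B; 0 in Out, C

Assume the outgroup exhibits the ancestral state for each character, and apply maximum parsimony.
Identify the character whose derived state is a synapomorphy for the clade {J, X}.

Character polarity is set by the outgroup: the derived state is whichever differs from the outgroup's state, so for keeled scales, elongate rostrum the derived state is '0', and for the remaining characters it is '1'.
Only B and E show the derived state '1' for nectar spur, supporting them as a clade.
keeled scales (derived state '0') is shared by J and X — a synapomorphy uniting that clade.
Only J, Q, and X show the derived state '1' for hollow quills, supporting them as a clade.
cranial crest (derived state '1') is unique to X (autapomorphy; uninformative for grouping).
elongate rostrum groups B and J, which is incompatible with the clades supported by the remaining characters; treating it as convergent (homoplasy) costs fewer steps than any alternative tree.
asymmetric ears (derived state '1') is shared by B, E, J, Q, and X — a synapomorphy uniting that clade.
Most parsimonious ingroup topology: ((((J,X),Q),(E,B)),C).
The clade {J, X} is supported by keeled scales: its derived state '0' occurs in exactly those taxa and in no other taxon (including the outgroup).

keeled scales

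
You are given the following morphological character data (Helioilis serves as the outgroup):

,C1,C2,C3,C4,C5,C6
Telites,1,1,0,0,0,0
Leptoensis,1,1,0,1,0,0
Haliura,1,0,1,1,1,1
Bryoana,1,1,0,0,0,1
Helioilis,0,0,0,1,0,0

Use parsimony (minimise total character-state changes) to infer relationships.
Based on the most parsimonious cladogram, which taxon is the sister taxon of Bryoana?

Character polarity is set by the outgroup: the derived state is whichever differs from the outgroup's state, so for C4 the derived state is '0', and for the remaining characters it is '1'.
C1 (derived state '1') is shared by all ingroup taxa — unites the whole ingroup.
C2: derived state '1' in Bryoana, Leptoensis, and Telites only — synapomorphy for {Bryoana, Leptoensis, Telites}.
C3: derived state '1' in Haliura only — an autapomorphy, so it tells us nothing about relationships among taxa.
Only Bryoana and Telites show the derived state '0' for C4, supporting them as a clade.
C5: derived state '1' in Haliura only — an autapomorphy, so it tells us nothing about relationships among taxa.
C6 (state '1') occurs in Bryoana and Haliura but conflicts with the nesting implied by the other characters — most parsimoniously interpreted as homoplasy.
Most parsimonious ingroup topology: (((Bryoana,Telites),Leptoensis),Haliura).
Bryoana and Telites form a cherry on this tree, so they are sister taxa.

Telites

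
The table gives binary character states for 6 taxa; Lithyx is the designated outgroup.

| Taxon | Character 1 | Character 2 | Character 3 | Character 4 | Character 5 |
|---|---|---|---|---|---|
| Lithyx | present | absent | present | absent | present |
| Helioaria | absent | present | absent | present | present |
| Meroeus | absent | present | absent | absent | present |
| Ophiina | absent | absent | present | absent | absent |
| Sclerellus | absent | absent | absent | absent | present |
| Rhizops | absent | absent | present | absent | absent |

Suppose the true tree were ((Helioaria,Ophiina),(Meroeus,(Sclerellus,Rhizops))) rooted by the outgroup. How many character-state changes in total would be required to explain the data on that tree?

Map each character onto ((Helioaria,Ophiina),(Meroeus,(Sclerellus,Rhizops))) (rooted by Lithyx) and count the minimum state changes it requires (Fitch parsimony):
Character 1: 1; Character 2: 2; Character 3: 3; Character 4: 1; Character 5: 2.
Total tree length = 9.

9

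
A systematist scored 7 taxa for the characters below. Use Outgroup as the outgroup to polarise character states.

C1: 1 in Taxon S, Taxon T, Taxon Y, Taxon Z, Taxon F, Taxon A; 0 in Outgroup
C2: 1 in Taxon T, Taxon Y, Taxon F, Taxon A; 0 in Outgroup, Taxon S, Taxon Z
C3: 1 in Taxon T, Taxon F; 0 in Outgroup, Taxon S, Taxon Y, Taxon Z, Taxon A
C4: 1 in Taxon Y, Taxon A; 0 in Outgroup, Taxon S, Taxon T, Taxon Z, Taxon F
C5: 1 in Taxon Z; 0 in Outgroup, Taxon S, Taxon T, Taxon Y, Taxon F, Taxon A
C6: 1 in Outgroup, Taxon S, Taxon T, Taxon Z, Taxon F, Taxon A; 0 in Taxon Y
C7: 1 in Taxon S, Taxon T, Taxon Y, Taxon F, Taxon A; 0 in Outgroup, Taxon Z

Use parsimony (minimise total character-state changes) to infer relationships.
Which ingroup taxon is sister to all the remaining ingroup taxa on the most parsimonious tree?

Taxon Z

Character polarity is set by the outgroup: the derived state is whichever differs from the outgroup's state, so for C6 the derived state is '0', and for the remaining characters it is '1'.
All ingroup taxa share the derived state '1' for C1; it defines the ingroup but does not resolve relationships within it.
C2 (derived state '1') is shared by Taxon A, Taxon F, Taxon T, and Taxon Y — a synapomorphy uniting that clade.
Only Taxon F and Taxon T show the derived state '1' for C3, supporting them as a clade.
C4 (derived state '1') is shared by Taxon A and Taxon Y — a synapomorphy uniting that clade.
C5: derived state '1' in Taxon Z only — an autapomorphy, so it tells us nothing about relationships among taxa.
C6: derived state '0' in Taxon Y only — an autapomorphy, so it tells us nothing about relationships among taxa.
C7 (derived state '1') is shared by Taxon A, Taxon F, Taxon S, Taxon T, and Taxon Y — a synapomorphy uniting that clade.
Most parsimonious ingroup topology: ((Taxon S,((Taxon T,Taxon F),(Taxon Y,Taxon A))),Taxon Z).
Taxon Z is sister to the clade containing all other ingroup taxa, so it is the earliest-diverging (most basal) ingroup lineage.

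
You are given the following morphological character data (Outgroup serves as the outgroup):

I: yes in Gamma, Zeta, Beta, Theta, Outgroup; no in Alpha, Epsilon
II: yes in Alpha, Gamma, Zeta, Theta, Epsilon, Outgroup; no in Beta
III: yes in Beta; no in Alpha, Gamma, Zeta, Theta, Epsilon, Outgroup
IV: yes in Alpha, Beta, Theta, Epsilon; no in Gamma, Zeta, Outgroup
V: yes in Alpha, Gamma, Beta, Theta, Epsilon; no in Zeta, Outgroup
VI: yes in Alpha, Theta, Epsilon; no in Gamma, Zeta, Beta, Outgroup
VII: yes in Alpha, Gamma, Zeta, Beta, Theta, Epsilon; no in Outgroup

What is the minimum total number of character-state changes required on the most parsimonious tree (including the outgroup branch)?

7

Character polarity is set by the outgroup: the derived state is whichever differs from the outgroup's state, so for I, II the derived state is 'no', and for the remaining characters it is 'yes'.
I (derived state 'no') is shared by Alpha and Epsilon — a synapomorphy uniting that clade.
II: derived state 'no' in Beta only — an autapomorphy, so it tells us nothing about relationships among taxa.
III: derived state 'yes' in Beta only — an autapomorphy, so it tells us nothing about relationships among taxa.
IV: derived state 'yes' in Alpha, Beta, Epsilon, and Theta only — synapomorphy for {Alpha, Beta, Epsilon, Theta}.
V (derived state 'yes') is shared by Alpha, Beta, Epsilon, Gamma, and Theta — a synapomorphy uniting that clade.
VI (derived state 'yes') is shared by Alpha, Epsilon, and Theta — a synapomorphy uniting that clade.
All ingroup taxa share the derived state 'yes' for VII; it defines the ingroup but does not resolve relationships within it.
Most parsimonious ingroup topology: ((Gamma,(Beta,(Theta,(Epsilon,Alpha)))),Zeta).
Changes per character on this tree: I: 1; II: 1; III: 1; IV: 1; V: 1; VI: 1; VII: 1.
Total = 7.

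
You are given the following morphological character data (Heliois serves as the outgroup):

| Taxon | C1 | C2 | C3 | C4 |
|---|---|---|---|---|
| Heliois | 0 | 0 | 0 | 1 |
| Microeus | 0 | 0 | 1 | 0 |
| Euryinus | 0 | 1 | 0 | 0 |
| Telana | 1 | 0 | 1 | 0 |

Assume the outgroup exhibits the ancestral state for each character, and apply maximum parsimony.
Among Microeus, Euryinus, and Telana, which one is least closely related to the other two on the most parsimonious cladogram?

Character polarity is set by the outgroup: the derived state is whichever differs from the outgroup's state, so for C4 the derived state is '0', and for the remaining characters it is '1'.
C1: derived state '1' in Telana only — an autapomorphy, so it tells us nothing about relationships among taxa.
C2: derived state '1' in Euryinus only — an autapomorphy, so it tells us nothing about relationships among taxa.
C3 (derived state '1') is shared by Microeus and Telana — a synapomorphy uniting that clade.
C4 (derived state '0') is shared by all ingroup taxa — unites the whole ingroup.
Most parsimonious ingroup topology: ((Microeus,Telana),Euryinus).
Microeus and Telana share a more recent common ancestor with each other than either does with Euryinus, so Euryinus is the least closely related of the three.

Euryinus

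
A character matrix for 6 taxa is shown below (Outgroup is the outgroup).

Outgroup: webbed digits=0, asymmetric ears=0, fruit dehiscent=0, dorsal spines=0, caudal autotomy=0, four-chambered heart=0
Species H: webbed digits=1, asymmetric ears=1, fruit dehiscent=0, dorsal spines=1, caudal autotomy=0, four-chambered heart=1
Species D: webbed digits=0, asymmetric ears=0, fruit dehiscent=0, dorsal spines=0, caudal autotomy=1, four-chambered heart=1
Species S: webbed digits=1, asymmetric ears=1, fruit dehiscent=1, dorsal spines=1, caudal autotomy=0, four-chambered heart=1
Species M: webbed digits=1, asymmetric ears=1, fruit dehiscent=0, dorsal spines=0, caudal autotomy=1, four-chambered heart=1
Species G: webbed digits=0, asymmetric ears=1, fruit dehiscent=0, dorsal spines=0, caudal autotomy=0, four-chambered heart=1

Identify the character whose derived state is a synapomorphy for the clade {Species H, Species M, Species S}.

webbed digits

The outgroup has state '0' for every character, so '1' is the derived state throughout.
webbed digits (derived state '1') is shared by Species H, Species M, and Species S — a synapomorphy uniting that clade.
Only Species G, Species H, Species M, and Species S show the derived state '1' for asymmetric ears, supporting them as a clade.
fruit dehiscent: derived state '1' in Species S only — an autapomorphy, so it tells us nothing about relationships among taxa.
Only Species H and Species S show the derived state '1' for dorsal spines, supporting them as a clade.
caudal autotomy (state '1') occurs in Species D and Species M but conflicts with the nesting implied by the other characters — most parsimoniously interpreted as homoplasy.
All ingroup taxa share the derived state '1' for four-chambered heart; it defines the ingroup but does not resolve relationships within it.
Most parsimonious ingroup topology: ((((Species H,Species S),Species M),Species G),Species D).
The clade {Species H, Species M, Species S} is supported by webbed digits: its derived state '1' occurs in exactly those taxa and in no other taxon (including the outgroup).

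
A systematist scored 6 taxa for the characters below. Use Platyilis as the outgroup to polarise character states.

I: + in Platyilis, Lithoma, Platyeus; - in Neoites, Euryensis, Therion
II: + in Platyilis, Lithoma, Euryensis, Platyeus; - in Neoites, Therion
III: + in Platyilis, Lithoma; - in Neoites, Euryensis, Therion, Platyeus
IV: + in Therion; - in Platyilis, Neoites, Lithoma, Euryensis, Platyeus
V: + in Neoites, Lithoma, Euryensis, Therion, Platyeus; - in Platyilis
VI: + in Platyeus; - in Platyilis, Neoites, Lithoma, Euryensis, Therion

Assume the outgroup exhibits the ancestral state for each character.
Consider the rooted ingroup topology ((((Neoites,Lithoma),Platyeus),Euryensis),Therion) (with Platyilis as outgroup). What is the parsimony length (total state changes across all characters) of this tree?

Map each character onto ((((Neoites,Lithoma),Platyeus),Euryensis),Therion) (rooted by Platyilis) and count the minimum state changes it requires (Fitch parsimony):
I: 3; II: 2; III: 2; IV: 1; V: 1; VI: 1.
Total tree length = 10.

10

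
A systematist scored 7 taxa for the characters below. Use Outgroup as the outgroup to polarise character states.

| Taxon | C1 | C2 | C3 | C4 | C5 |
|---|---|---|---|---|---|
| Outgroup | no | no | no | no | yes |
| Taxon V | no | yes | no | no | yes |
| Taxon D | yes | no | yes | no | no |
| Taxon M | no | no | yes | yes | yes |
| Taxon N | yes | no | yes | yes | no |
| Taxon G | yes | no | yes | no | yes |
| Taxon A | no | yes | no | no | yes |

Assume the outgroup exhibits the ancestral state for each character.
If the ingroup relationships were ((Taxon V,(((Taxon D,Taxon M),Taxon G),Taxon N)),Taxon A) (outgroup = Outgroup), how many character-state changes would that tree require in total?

Map each character onto ((Taxon V,(((Taxon D,Taxon M),Taxon G),Taxon N)),Taxon A) (rooted by Outgroup) and count the minimum state changes it requires (Fitch parsimony):
C1: 2; C2: 2; C3: 1; C4: 2; C5: 2.
Total tree length = 9.

9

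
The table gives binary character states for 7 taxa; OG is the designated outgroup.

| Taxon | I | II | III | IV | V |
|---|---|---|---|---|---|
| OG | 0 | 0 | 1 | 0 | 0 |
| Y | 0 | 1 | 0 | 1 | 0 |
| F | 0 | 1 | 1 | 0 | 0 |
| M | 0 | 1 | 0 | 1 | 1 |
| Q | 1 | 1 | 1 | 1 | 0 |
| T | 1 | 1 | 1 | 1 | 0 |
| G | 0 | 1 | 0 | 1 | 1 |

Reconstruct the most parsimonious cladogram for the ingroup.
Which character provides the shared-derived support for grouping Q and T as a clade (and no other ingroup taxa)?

I

Character polarity is set by the outgroup: the derived state is whichever differs from the outgroup's state, so for III the derived state is '0', and for the remaining characters it is '1'.
Only Q and T show the derived state '1' for I, supporting them as a clade.
All ingroup taxa share the derived state '1' for II; it defines the ingroup but does not resolve relationships within it.
Only G, M, and Y show the derived state '0' for III, supporting them as a clade.
IV (derived state '1') is shared by G, M, Q, T, and Y — a synapomorphy uniting that clade.
V: derived state '1' in G and M only — synapomorphy for {G, M}.
Most parsimonious ingroup topology: (((Y,(M,G)),(Q,T)),F).
The clade {Q, T} is supported by I: its derived state '1' occurs in exactly those taxa and in no other taxon (including the outgroup).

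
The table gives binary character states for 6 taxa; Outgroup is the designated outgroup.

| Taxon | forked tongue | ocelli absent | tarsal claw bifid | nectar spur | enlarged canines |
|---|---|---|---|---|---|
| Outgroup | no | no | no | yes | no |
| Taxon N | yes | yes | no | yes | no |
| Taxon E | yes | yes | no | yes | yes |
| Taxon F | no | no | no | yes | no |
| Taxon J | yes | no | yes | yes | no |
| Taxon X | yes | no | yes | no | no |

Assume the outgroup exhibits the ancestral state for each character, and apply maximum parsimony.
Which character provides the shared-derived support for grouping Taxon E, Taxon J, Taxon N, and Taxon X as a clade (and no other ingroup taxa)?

forked tongue

Character polarity is set by the outgroup: the derived state is whichever differs from the outgroup's state, so for nectar spur the derived state is 'no', and for the remaining characters it is 'yes'.
Only Taxon E, Taxon J, Taxon N, and Taxon X show the derived state 'yes' for forked tongue, supporting them as a clade.
ocelli absent (derived state 'yes') is shared by Taxon E and Taxon N — a synapomorphy uniting that clade.
tarsal claw bifid (derived state 'yes') is shared by Taxon J and Taxon X — a synapomorphy uniting that clade.
nectar spur: derived state 'no' in Taxon X only — an autapomorphy, so it tells us nothing about relationships among taxa.
enlarged canines: derived state 'yes' in Taxon E only — an autapomorphy, so it tells us nothing about relationships among taxa.
Most parsimonious ingroup topology: (((Taxon N,Taxon E),(Taxon J,Taxon X)),Taxon F).
The clade {Taxon E, Taxon J, Taxon N, Taxon X} is supported by forked tongue: its derived state 'yes' occurs in exactly those taxa and in no other taxon (including the outgroup).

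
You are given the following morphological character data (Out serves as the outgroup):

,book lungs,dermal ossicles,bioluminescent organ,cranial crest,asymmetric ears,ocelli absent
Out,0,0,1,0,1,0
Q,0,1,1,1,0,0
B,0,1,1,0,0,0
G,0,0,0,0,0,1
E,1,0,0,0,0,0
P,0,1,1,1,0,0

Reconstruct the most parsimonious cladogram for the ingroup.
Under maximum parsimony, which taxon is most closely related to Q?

P

Character polarity is set by the outgroup: the derived state is whichever differs from the outgroup's state, so for bioluminescent organ, asymmetric ears the derived state is '0', and for the remaining characters it is '1'.
book lungs (derived state '1') is unique to E (autapomorphy; uninformative for grouping).
dermal ossicles (derived state '1') is shared by B, P, and Q — a synapomorphy uniting that clade.
bioluminescent organ: derived state '0' in E and G only — synapomorphy for {E, G}.
cranial crest: derived state '1' in P and Q only — synapomorphy for {P, Q}.
All ingroup taxa share the derived state '0' for asymmetric ears; it defines the ingroup but does not resolve relationships within it.
ocelli absent (derived state '1') is unique to G (autapomorphy; uninformative for grouping).
Most parsimonious ingroup topology: (((Q,P),B),(G,E)).
Q and P form a cherry on this tree, so they are sister taxa.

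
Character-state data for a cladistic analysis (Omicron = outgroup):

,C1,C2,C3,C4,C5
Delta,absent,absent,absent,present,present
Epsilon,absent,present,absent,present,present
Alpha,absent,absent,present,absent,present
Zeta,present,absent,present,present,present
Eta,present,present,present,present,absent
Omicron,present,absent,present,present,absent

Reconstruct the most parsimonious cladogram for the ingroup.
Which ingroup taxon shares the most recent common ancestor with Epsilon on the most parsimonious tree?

Character polarity is set by the outgroup: the derived state is whichever differs from the outgroup's state, so for C1, C3, C4 the derived state is 'absent', and for the remaining characters it is 'present'.
C1 (derived state 'absent') is shared by Alpha, Delta, and Epsilon — a synapomorphy uniting that clade.
C2 groups Epsilon and Eta, which is incompatible with the clades supported by the remaining characters; treating it as convergent (homoplasy) costs fewer steps than any alternative tree.
C3: derived state 'absent' in Delta and Epsilon only — synapomorphy for {Delta, Epsilon}.
C4: derived state 'absent' in Alpha only — an autapomorphy, so it tells us nothing about relationships among taxa.
C5: derived state 'present' in Alpha, Delta, Epsilon, and Zeta only — synapomorphy for {Alpha, Delta, Epsilon, Zeta}.
Most parsimonious ingroup topology: ((((Delta,Epsilon),Alpha),Zeta),Eta).
Epsilon and Delta form a cherry on this tree, so they are sister taxa.

Delta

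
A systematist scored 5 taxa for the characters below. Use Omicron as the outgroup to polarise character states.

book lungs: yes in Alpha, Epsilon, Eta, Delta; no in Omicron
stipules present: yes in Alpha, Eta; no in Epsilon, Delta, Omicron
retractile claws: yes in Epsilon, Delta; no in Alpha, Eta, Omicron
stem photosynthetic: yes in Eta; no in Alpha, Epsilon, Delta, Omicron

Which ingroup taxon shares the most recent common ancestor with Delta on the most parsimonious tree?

The outgroup has state 'no' for every character, so 'yes' is the derived state throughout.
book lungs (derived state 'yes') is shared by all ingroup taxa — unites the whole ingroup.
stipules present (derived state 'yes') is shared by Alpha and Eta — a synapomorphy uniting that clade.
retractile claws: derived state 'yes' in Delta and Epsilon only — synapomorphy for {Delta, Epsilon}.
stem photosynthetic (derived state 'yes') is unique to Eta (autapomorphy; uninformative for grouping).
Most parsimonious ingroup topology: ((Eta,Alpha),(Epsilon,Delta)).
Delta and Epsilon form a cherry on this tree, so they are sister taxa.

Epsilon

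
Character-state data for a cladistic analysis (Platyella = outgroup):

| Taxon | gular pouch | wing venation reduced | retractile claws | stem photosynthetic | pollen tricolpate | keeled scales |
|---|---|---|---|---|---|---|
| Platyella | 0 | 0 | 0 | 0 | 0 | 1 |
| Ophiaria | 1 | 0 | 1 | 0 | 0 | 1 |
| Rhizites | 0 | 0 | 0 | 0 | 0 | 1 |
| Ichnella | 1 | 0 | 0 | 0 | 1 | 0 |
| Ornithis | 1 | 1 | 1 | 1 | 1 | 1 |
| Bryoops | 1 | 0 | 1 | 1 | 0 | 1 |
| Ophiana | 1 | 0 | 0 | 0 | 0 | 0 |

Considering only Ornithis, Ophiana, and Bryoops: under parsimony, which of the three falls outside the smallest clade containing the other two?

Ophiana

Character polarity is set by the outgroup: the derived state is whichever differs from the outgroup's state, so for keeled scales the derived state is '0', and for the remaining characters it is '1'.
gular pouch: derived state '1' in Bryoops, Ichnella, Ophiana, Ophiaria, and Ornithis only — synapomorphy for {Bryoops, Ichnella, Ophiana, Ophiaria, Ornithis}.
wing venation reduced (derived state '1') is unique to Ornithis (autapomorphy; uninformative for grouping).
retractile claws (derived state '1') is shared by Bryoops, Ophiaria, and Ornithis — a synapomorphy uniting that clade.
stem photosynthetic (derived state '1') is shared by Bryoops and Ornithis — a synapomorphy uniting that clade.
pollen tricolpate (state '1') occurs in Ichnella and Ornithis but conflicts with the nesting implied by the other characters — most parsimoniously interpreted as homoplasy.
keeled scales: derived state '0' in Ichnella and Ophiana only — synapomorphy for {Ichnella, Ophiana}.
Most parsimonious ingroup topology: (((Ophiana,Ichnella),((Bryoops,Ornithis),Ophiaria)),Rhizites).
Bryoops and Ornithis share a more recent common ancestor with each other than either does with Ophiana, so Ophiana is the least closely related of the three.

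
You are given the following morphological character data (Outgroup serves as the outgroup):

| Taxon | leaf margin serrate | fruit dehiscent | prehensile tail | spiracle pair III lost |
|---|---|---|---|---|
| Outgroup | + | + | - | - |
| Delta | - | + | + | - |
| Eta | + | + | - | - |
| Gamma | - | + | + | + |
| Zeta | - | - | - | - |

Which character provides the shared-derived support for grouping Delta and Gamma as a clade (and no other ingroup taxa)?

Character polarity is set by the outgroup: the derived state is whichever differs from the outgroup's state, so for leaf margin serrate, fruit dehiscent the derived state is '-', and for the remaining characters it is '+'.
leaf margin serrate: derived state '-' in Delta, Gamma, and Zeta only — synapomorphy for {Delta, Gamma, Zeta}.
fruit dehiscent (derived state '-') is unique to Zeta (autapomorphy; uninformative for grouping).
Only Delta and Gamma show the derived state '+' for prehensile tail, supporting them as a clade.
spiracle pair III lost: derived state '+' in Gamma only — an autapomorphy, so it tells us nothing about relationships among taxa.
Most parsimonious ingroup topology: (((Delta,Gamma),Zeta),Eta).
The clade {Delta, Gamma} is supported by prehensile tail: its derived state '+' occurs in exactly those taxa and in no other taxon (including the outgroup).

prehensile tail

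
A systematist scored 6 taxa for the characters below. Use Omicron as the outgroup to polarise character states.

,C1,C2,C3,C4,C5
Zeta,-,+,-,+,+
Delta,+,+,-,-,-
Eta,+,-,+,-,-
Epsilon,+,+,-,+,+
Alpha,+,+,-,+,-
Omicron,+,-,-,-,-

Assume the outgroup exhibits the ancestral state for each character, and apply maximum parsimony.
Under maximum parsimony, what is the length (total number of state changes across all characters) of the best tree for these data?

5

Character polarity is set by the outgroup: the derived state is whichever differs from the outgroup's state, so for C1 the derived state is '-', and for the remaining characters it is '+'.
C1: derived state '-' in Zeta only — an autapomorphy, so it tells us nothing about relationships among taxa.
Only Alpha, Delta, Epsilon, and Zeta show the derived state '+' for C2, supporting them as a clade.
C3: derived state '+' in Eta only — an autapomorphy, so it tells us nothing about relationships among taxa.
C4 (derived state '+') is shared by Alpha, Epsilon, and Zeta — a synapomorphy uniting that clade.
Only Epsilon and Zeta show the derived state '+' for C5, supporting them as a clade.
Most parsimonious ingroup topology: (((Alpha,(Zeta,Epsilon)),Delta),Eta).
Changes per character on this tree: C1: 1; C2: 1; C3: 1; C4: 1; C5: 1.
Total = 5.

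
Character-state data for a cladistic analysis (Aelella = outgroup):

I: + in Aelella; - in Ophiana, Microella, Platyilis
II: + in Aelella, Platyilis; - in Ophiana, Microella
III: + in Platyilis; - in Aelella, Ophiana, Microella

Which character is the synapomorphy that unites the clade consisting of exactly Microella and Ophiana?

Character polarity is set by the outgroup: the derived state is whichever differs from the outgroup's state, so for I, II the derived state is '-', and for the remaining characters it is '+'.
All ingroup taxa share the derived state '-' for I; it defines the ingroup but does not resolve relationships within it.
Only Microella and Ophiana show the derived state '-' for II, supporting them as a clade.
III: derived state '+' in Platyilis only — an autapomorphy, so it tells us nothing about relationships among taxa.
Most parsimonious ingroup topology: ((Ophiana,Microella),Platyilis).
The clade {Microella, Ophiana} is supported by II: its derived state '-' occurs in exactly those taxa and in no other taxon (including the outgroup).

II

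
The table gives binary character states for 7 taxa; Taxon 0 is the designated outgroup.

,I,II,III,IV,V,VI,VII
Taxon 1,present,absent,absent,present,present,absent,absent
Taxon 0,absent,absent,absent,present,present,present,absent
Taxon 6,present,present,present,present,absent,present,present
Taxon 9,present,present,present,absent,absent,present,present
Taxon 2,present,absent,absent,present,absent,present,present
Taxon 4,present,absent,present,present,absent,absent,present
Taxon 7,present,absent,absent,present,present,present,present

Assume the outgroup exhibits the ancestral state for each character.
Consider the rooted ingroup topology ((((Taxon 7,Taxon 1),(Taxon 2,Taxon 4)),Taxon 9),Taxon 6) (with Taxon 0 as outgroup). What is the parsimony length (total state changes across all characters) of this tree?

13

Map each character onto ((((Taxon 7,Taxon 1),(Taxon 2,Taxon 4)),Taxon 9),Taxon 6) (rooted by Taxon 0) and count the minimum state changes it requires (Fitch parsimony):
I: 1; II: 2; III: 3; IV: 1; V: 2; VI: 2; VII: 2.
Total tree length = 13.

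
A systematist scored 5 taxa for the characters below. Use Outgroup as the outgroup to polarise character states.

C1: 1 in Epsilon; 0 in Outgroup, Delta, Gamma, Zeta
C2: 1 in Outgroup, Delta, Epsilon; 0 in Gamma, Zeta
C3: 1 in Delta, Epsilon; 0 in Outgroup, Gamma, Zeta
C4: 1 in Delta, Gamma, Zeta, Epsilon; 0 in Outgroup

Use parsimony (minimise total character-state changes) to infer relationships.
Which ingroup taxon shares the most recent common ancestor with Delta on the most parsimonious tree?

Character polarity is set by the outgroup: the derived state is whichever differs from the outgroup's state, so for C2 the derived state is '0', and for the remaining characters it is '1'.
C1: derived state '1' in Epsilon only — an autapomorphy, so it tells us nothing about relationships among taxa.
Only Gamma and Zeta show the derived state '0' for C2, supporting them as a clade.
C3: derived state '1' in Delta and Epsilon only — synapomorphy for {Delta, Epsilon}.
C4 (derived state '1') is shared by all ingroup taxa — unites the whole ingroup.
Most parsimonious ingroup topology: ((Delta,Epsilon),(Gamma,Zeta)).
Delta and Epsilon form a cherry on this tree, so they are sister taxa.

Epsilon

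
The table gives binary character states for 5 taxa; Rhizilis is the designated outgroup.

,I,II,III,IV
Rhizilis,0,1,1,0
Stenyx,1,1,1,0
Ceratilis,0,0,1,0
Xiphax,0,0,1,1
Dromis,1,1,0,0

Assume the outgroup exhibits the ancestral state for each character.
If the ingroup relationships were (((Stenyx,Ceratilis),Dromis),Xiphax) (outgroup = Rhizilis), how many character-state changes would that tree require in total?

6

Map each character onto (((Stenyx,Ceratilis),Dromis),Xiphax) (rooted by Rhizilis) and count the minimum state changes it requires (Fitch parsimony):
I: 2; II: 2; III: 1; IV: 1.
Total tree length = 6.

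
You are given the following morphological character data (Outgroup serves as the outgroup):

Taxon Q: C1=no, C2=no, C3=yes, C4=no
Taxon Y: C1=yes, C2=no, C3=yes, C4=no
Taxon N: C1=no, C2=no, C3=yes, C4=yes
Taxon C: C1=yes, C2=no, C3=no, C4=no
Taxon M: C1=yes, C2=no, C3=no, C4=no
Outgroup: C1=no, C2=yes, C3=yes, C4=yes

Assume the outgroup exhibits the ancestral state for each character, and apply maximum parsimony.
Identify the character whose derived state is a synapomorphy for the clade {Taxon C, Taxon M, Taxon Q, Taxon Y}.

Character polarity is set by the outgroup: the derived state is whichever differs from the outgroup's state, so for C2, C3, C4 the derived state is 'no', and for the remaining characters it is 'yes'.
Only Taxon C, Taxon M, and Taxon Y show the derived state 'yes' for C1, supporting them as a clade.
All ingroup taxa share the derived state 'no' for C2; it defines the ingroup but does not resolve relationships within it.
C3: derived state 'no' in Taxon C and Taxon M only — synapomorphy for {Taxon C, Taxon M}.
C4: derived state 'no' in Taxon C, Taxon M, Taxon Q, and Taxon Y only — synapomorphy for {Taxon C, Taxon M, Taxon Q, Taxon Y}.
Most parsimonious ingroup topology: ((((Taxon M,Taxon C),Taxon Y),Taxon Q),Taxon N).
The clade {Taxon C, Taxon M, Taxon Q, Taxon Y} is supported by C4: its derived state 'no' occurs in exactly those taxa and in no other taxon (including the outgroup).

C4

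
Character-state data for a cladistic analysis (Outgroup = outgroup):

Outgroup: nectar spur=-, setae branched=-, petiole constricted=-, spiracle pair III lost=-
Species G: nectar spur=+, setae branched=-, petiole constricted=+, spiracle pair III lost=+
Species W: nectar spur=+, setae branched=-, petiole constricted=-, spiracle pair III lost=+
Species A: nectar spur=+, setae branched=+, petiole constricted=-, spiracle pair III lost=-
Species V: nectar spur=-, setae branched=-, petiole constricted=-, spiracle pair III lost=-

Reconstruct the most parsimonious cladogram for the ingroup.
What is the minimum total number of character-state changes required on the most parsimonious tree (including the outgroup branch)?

4

The outgroup has state '-' for every character, so '+' is the derived state throughout.
nectar spur (derived state '+') is shared by Species A, Species G, and Species W — a synapomorphy uniting that clade.
setae branched (derived state '+') is unique to Species A (autapomorphy; uninformative for grouping).
petiole constricted (derived state '+') is unique to Species G (autapomorphy; uninformative for grouping).
Only Species G and Species W show the derived state '+' for spiracle pair III lost, supporting them as a clade.
Most parsimonious ingroup topology: (((Species G,Species W),Species A),Species V).
Changes per character on this tree: nectar spur: 1; setae branched: 1; petiole constricted: 1; spiracle pair III lost: 1.
Total = 4.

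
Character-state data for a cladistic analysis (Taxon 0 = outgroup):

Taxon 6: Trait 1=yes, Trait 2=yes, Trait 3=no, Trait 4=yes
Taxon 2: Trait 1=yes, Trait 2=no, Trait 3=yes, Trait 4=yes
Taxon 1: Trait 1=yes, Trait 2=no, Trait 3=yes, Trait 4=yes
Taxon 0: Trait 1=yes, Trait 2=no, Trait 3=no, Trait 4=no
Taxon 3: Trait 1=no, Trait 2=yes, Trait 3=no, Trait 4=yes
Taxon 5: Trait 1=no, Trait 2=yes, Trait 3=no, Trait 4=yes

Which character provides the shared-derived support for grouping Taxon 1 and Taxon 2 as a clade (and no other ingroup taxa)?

Character polarity is set by the outgroup: the derived state is whichever differs from the outgroup's state, so for Trait 1 the derived state is 'no', and for the remaining characters it is 'yes'.
Only Taxon 3 and Taxon 5 show the derived state 'no' for Trait 1, supporting them as a clade.
Trait 2 (derived state 'yes') is shared by Taxon 3, Taxon 5, and Taxon 6 — a synapomorphy uniting that clade.
Trait 3 (derived state 'yes') is shared by Taxon 1 and Taxon 2 — a synapomorphy uniting that clade.
All ingroup taxa share the derived state 'yes' for Trait 4; it defines the ingroup but does not resolve relationships within it.
Most parsimonious ingroup topology: ((Taxon 6,(Taxon 3,Taxon 5)),(Taxon 1,Taxon 2)).
The clade {Taxon 1, Taxon 2} is supported by Trait 3: its derived state 'yes' occurs in exactly those taxa and in no other taxon (including the outgroup).

Trait 3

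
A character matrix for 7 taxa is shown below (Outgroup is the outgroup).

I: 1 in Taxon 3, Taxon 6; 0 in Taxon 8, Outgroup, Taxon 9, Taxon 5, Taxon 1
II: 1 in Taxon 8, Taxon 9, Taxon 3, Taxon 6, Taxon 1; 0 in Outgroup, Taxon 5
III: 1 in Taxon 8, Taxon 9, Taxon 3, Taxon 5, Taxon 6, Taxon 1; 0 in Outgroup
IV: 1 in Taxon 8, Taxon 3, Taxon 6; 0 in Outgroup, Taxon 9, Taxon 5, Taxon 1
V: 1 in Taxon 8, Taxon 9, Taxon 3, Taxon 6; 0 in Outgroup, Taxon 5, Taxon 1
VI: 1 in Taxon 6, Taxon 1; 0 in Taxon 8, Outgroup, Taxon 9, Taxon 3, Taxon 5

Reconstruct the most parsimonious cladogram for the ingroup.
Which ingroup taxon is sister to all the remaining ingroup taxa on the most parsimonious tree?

The outgroup has state '0' for every character, so '1' is the derived state throughout.
I: derived state '1' in Taxon 3 and Taxon 6 only — synapomorphy for {Taxon 3, Taxon 6}.
II (derived state '1') is shared by Taxon 1, Taxon 3, Taxon 6, Taxon 8, and Taxon 9 — a synapomorphy uniting that clade.
All ingroup taxa share the derived state '1' for III; it defines the ingroup but does not resolve relationships within it.
Only Taxon 3, Taxon 6, and Taxon 8 show the derived state '1' for IV, supporting them as a clade.
V (derived state '1') is shared by Taxon 3, Taxon 6, Taxon 8, and Taxon 9 — a synapomorphy uniting that clade.
VI (state '1') occurs in Taxon 1 and Taxon 6 but conflicts with the nesting implied by the other characters — most parsimoniously interpreted as homoplasy.
Most parsimonious ingroup topology: ((Taxon 1,(((Taxon 3,Taxon 6),Taxon 8),Taxon 9)),Taxon 5).
Taxon 5 is sister to the clade containing all other ingroup taxa, so it is the earliest-diverging (most basal) ingroup lineage.

Taxon 5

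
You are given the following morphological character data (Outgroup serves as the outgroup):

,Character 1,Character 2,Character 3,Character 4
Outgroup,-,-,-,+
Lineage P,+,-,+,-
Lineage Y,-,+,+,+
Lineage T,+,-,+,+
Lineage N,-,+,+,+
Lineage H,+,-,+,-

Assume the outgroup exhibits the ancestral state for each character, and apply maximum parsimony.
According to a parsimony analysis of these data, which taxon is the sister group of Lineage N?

Character polarity is set by the outgroup: the derived state is whichever differs from the outgroup's state, so for Character 4 the derived state is '-', and for the remaining characters it is '+'.
Character 1 (derived state '+') is shared by Lineage H, Lineage P, and Lineage T — a synapomorphy uniting that clade.
Character 2: derived state '+' in Lineage N and Lineage Y only — synapomorphy for {Lineage N, Lineage Y}.
All ingroup taxa share the derived state '+' for Character 3; it defines the ingroup but does not resolve relationships within it.
Only Lineage H and Lineage P show the derived state '-' for Character 4, supporting them as a clade.
Most parsimonious ingroup topology: (((Lineage P,Lineage H),Lineage T),(Lineage Y,Lineage N)).
Lineage N and Lineage Y form a cherry on this tree, so they are sister taxa.

Lineage Y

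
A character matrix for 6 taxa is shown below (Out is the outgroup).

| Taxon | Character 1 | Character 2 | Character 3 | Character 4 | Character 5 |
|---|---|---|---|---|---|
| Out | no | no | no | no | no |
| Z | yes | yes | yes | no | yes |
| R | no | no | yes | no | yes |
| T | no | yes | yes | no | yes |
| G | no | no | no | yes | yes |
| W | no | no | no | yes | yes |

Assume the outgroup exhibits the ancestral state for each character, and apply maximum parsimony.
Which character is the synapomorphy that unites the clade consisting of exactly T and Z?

Character 2

The outgroup has state 'no' for every character, so 'yes' is the derived state throughout.
Character 1 (derived state 'yes') is unique to Z (autapomorphy; uninformative for grouping).
Only T and Z show the derived state 'yes' for Character 2, supporting them as a clade.
Character 3 (derived state 'yes') is shared by R, T, and Z — a synapomorphy uniting that clade.
Character 4: derived state 'yes' in G and W only — synapomorphy for {G, W}.
Character 5 (derived state 'yes') is shared by all ingroup taxa — unites the whole ingroup.
Most parsimonious ingroup topology: (((Z,T),R),(G,W)).
The clade {T, Z} is supported by Character 2: its derived state 'yes' occurs in exactly those taxa and in no other taxon (including the outgroup).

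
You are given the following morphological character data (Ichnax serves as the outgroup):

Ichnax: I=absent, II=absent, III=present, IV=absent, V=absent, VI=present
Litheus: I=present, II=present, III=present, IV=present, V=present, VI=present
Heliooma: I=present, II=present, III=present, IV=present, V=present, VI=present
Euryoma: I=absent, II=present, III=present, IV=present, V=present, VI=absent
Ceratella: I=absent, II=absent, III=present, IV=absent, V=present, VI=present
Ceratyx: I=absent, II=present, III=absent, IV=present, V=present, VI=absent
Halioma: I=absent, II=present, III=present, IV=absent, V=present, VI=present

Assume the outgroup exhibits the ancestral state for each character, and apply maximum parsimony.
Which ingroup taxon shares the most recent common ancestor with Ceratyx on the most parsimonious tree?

Character polarity is set by the outgroup: the derived state is whichever differs from the outgroup's state, so for III, VI the derived state is 'absent', and for the remaining characters it is 'present'.
Only Heliooma and Litheus show the derived state 'present' for I, supporting them as a clade.
II: derived state 'present' in Ceratyx, Euryoma, Halioma, Heliooma, and Litheus only — synapomorphy for {Ceratyx, Euryoma, Halioma, Heliooma, Litheus}.
III: derived state 'absent' in Ceratyx only — an autapomorphy, so it tells us nothing about relationships among taxa.
Only Ceratyx, Euryoma, Heliooma, and Litheus show the derived state 'present' for IV, supporting them as a clade.
All ingroup taxa share the derived state 'present' for V; it defines the ingroup but does not resolve relationships within it.
VI: derived state 'absent' in Ceratyx and Euryoma only — synapomorphy for {Ceratyx, Euryoma}.
Most parsimonious ingroup topology: ((((Litheus,Heliooma),(Euryoma,Ceratyx)),Halioma),Ceratella).
Ceratyx and Euryoma form a cherry on this tree, so they are sister taxa.

Euryoma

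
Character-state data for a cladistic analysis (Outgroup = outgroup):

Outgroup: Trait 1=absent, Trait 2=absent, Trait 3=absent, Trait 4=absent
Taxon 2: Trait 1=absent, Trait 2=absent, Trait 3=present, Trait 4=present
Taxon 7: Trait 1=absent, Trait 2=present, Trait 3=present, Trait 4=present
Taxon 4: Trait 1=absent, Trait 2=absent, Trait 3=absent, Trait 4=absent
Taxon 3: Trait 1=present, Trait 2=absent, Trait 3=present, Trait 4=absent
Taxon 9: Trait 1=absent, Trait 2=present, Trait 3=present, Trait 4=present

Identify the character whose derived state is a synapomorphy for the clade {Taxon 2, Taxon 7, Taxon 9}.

The outgroup has state 'absent' for every character, so 'present' is the derived state throughout.
Trait 1: derived state 'present' in Taxon 3 only — an autapomorphy, so it tells us nothing about relationships among taxa.
Only Taxon 7 and Taxon 9 show the derived state 'present' for Trait 2, supporting them as a clade.
Trait 3 (derived state 'present') is shared by Taxon 2, Taxon 3, Taxon 7, and Taxon 9 — a synapomorphy uniting that clade.
Trait 4: derived state 'present' in Taxon 2, Taxon 7, and Taxon 9 only — synapomorphy for {Taxon 2, Taxon 7, Taxon 9}.
Most parsimonious ingroup topology: (((Taxon 2,(Taxon 7,Taxon 9)),Taxon 3),Taxon 4).
The clade {Taxon 2, Taxon 7, Taxon 9} is supported by Trait 4: its derived state 'present' occurs in exactly those taxa and in no other taxon (including the outgroup).

Trait 4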